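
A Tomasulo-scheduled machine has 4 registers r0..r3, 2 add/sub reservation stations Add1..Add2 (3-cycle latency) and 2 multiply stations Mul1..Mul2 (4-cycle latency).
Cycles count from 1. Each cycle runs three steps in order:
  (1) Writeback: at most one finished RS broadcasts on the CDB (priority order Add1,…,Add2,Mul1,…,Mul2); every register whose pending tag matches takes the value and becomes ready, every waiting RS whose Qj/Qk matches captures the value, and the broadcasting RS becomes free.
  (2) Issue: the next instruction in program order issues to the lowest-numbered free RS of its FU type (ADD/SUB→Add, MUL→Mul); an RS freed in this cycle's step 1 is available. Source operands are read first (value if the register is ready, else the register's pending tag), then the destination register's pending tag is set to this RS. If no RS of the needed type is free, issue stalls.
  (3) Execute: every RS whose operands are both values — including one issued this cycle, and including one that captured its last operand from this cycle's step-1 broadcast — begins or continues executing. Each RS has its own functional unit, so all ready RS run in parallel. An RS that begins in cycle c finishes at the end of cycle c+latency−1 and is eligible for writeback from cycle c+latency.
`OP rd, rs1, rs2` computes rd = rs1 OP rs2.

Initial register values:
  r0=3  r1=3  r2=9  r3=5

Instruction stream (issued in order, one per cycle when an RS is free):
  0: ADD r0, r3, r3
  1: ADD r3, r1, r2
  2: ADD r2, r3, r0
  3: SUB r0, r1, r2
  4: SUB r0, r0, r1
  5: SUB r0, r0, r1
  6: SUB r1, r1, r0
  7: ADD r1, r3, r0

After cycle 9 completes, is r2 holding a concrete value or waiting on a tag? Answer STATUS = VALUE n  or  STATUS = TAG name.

STATUS = VALUE 22

cycle 1: issue ADD r0<-Add1 // r0:Add1,r1:3,r2:9,r3:5
cycle 2: issue ADD r3<-Add2 // r0:Add1,r1:3,r2:9,r3:Add2
cycle 3: stall // r0:Add1,r1:3,r2:9,r3:Add2
cycle 4: CDB Add1=10; issue ADD r2<-Add1 // r0:10,r1:3,r2:Add1,r3:Add2
cycle 5: CDB Add2=12; issue SUB r0<-Add2 // r0:Add2,r1:3,r2:Add1,r3:12
cycle 6: stall // r0:Add2,r1:3,r2:Add1,r3:12
cycle 7: stall // r0:Add2,r1:3,r2:Add1,r3:12
cycle 8: CDB Add1=22; issue SUB r0<-Add1 // r0:Add1,r1:3,r2:22,r3:12
cycle 9: stall // r0:Add1,r1:3,r2:22,r3:12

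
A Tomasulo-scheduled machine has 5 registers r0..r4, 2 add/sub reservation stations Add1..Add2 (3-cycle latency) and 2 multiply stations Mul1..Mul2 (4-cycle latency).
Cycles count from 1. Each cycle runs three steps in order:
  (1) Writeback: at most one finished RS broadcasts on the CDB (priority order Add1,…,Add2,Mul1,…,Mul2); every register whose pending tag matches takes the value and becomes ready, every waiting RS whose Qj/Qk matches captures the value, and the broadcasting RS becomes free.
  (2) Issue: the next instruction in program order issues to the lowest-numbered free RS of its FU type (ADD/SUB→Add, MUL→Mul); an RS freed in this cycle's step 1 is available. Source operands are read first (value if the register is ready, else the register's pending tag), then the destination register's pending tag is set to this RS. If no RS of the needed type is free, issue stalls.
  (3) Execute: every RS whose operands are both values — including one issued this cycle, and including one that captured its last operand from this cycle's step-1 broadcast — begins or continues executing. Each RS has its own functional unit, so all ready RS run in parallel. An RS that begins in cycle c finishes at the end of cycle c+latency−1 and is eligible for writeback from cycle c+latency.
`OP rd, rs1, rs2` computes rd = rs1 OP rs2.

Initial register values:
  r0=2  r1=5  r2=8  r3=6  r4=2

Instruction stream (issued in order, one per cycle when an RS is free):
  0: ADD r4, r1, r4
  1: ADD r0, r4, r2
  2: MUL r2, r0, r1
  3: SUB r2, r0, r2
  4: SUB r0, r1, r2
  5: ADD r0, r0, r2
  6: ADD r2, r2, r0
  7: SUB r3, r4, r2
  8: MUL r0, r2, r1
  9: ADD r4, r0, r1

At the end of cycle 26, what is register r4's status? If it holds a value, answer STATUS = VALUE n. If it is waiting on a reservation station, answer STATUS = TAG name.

STATUS = TAG Add2

cycle 1: issue ADD r4<-Add1 // r0:2,r1:5,r2:8,r3:6,r4:Add1
cycle 2: issue ADD r0<-Add2 // r0:Add2,r1:5,r2:8,r3:6,r4:Add1
cycle 3: issue MUL r2<-Mul1 // r0:Add2,r1:5,r2:Mul1,r3:6,r4:Add1
cycle 4: CDB Add1=7; issue SUB r2<-Add1 // r0:Add2,r1:5,r2:Add1,r3:6,r4:7
cycle 5: stall // r0:Add2,r1:5,r2:Add1,r3:6,r4:7
cycle 6: stall // r0:Add2,r1:5,r2:Add1,r3:6,r4:7
cycle 7: CDB Add2=15; issue SUB r0<-Add2 // r0:Add2,r1:5,r2:Add1,r3:6,r4:7
cycle 8: stall // r0:Add2,r1:5,r2:Add1,r3:6,r4:7
cycle 9: stall // r0:Add2,r1:5,r2:Add1,r3:6,r4:7
cycle 10: stall // r0:Add2,r1:5,r2:Add1,r3:6,r4:7
cycle 11: CDB Mul1=75; stall // r0:Add2,r1:5,r2:Add1,r3:6,r4:7
cycle 12: stall // r0:Add2,r1:5,r2:Add1,r3:6,r4:7
cycle 13: stall // r0:Add2,r1:5,r2:Add1,r3:6,r4:7
cycle 14: CDB Add1=-60; issue ADD r0<-Add1 // r0:Add1,r1:5,r2:-60,r3:6,r4:7
cycle 15: stall // r0:Add1,r1:5,r2:-60,r3:6,r4:7
cycle 16: stall // r0:Add1,r1:5,r2:-60,r3:6,r4:7
cycle 17: CDB Add2=65; issue ADD r2<-Add2 // r0:Add1,r1:5,r2:Add2,r3:6,r4:7
cycle 18: stall // r0:Add1,r1:5,r2:Add2,r3:6,r4:7
cycle 19: stall // r0:Add1,r1:5,r2:Add2,r3:6,r4:7
cycle 20: CDB Add1=5; issue SUB r3<-Add1 // r0:5,r1:5,r2:Add2,r3:Add1,r4:7
cycle 21: issue MUL r0<-Mul1 // r0:Mul1,r1:5,r2:Add2,r3:Add1,r4:7
cycle 22: stall // r0:Mul1,r1:5,r2:Add2,r3:Add1,r4:7
cycle 23: CDB Add2=-55; issue ADD r4<-Add2 // r0:Mul1,r1:5,r2:-55,r3:Add1,r4:Add2
cycle 24: - // r0:Mul1,r1:5,r2:-55,r3:Add1,r4:Add2
cycle 25: - // r0:Mul1,r1:5,r2:-55,r3:Add1,r4:Add2
cycle 26: CDB Add1=62 // r0:Mul1,r1:5,r2:-55,r3:62,r4:Add2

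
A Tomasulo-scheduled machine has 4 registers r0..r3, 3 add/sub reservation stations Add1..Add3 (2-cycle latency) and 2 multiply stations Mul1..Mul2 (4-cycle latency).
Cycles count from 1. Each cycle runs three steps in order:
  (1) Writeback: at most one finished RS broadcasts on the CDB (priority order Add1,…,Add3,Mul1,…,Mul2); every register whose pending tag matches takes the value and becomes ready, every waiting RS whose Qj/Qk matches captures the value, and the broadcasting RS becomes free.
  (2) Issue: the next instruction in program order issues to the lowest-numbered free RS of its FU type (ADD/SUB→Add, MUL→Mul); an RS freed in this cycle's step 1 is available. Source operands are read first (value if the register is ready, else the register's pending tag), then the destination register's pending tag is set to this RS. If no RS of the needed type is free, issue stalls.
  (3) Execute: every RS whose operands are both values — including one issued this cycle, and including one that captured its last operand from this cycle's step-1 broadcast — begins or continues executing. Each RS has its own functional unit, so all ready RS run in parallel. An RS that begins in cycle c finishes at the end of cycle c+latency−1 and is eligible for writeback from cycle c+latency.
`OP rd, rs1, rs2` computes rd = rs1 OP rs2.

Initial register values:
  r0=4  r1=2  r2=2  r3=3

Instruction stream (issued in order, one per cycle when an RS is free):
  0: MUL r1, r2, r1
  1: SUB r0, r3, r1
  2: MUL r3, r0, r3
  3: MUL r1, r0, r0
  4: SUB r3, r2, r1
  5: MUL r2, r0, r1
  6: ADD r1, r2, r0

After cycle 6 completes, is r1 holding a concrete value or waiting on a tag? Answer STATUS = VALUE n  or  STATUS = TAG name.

cycle 1: issue MUL r1<-Mul1 // r0:4,r1:Mul1,r2:2,r3:3
cycle 2: issue SUB r0<-Add1 // r0:Add1,r1:Mul1,r2:2,r3:3
cycle 3: issue MUL r3<-Mul2 // r0:Add1,r1:Mul1,r2:2,r3:Mul2
cycle 4: stall // r0:Add1,r1:Mul1,r2:2,r3:Mul2
cycle 5: CDB Mul1=4; issue MUL r1<-Mul1 // r0:Add1,r1:Mul1,r2:2,r3:Mul2
cycle 6: issue SUB r3<-Add2 // r0:Add1,r1:Mul1,r2:2,r3:Add2

STATUS = TAG Mul1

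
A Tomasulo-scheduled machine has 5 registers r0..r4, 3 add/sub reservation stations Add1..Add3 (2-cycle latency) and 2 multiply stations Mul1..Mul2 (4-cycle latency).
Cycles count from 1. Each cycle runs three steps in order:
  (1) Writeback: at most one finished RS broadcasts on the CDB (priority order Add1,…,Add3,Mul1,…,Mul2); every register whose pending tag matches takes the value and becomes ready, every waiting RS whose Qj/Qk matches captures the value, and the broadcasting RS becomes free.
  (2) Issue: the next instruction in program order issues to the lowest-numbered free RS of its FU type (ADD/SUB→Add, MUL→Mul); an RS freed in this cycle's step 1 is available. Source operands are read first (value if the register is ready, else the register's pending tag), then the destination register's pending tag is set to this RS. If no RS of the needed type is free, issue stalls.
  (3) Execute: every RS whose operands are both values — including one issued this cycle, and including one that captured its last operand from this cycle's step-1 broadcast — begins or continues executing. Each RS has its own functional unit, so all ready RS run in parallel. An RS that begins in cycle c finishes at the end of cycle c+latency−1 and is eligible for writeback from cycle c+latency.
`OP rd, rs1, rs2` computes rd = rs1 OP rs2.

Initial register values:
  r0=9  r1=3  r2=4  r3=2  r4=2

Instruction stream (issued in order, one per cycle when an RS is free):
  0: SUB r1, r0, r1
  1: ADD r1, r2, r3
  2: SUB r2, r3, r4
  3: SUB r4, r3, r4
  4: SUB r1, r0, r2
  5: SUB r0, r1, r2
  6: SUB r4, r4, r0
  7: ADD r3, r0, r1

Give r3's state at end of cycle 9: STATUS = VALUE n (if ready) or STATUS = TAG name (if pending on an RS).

cycle 1: issue SUB r1<-Add1 // r0:9,r1:Add1,r2:4,r3:2,r4:2
cycle 2: issue ADD r1<-Add2 // r0:9,r1:Add2,r2:4,r3:2,r4:2
cycle 3: CDB Add1=6; issue SUB r2<-Add1 // r0:9,r1:Add2,r2:Add1,r3:2,r4:2
cycle 4: CDB Add2=6; issue SUB r4<-Add2 // r0:9,r1:6,r2:Add1,r3:2,r4:Add2
cycle 5: CDB Add1=0; issue SUB r1<-Add1 // r0:9,r1:Add1,r2:0,r3:2,r4:Add2
cycle 6: CDB Add2=0; issue SUB r0<-Add2 // r0:Add2,r1:Add1,r2:0,r3:2,r4:0
cycle 7: CDB Add1=9; issue SUB r4<-Add1 // r0:Add2,r1:9,r2:0,r3:2,r4:Add1
cycle 8: issue ADD r3<-Add3 // r0:Add2,r1:9,r2:0,r3:Add3,r4:Add1
cycle 9: CDB Add2=9 // r0:9,r1:9,r2:0,r3:Add3,r4:Add1

STATUS = TAG Add3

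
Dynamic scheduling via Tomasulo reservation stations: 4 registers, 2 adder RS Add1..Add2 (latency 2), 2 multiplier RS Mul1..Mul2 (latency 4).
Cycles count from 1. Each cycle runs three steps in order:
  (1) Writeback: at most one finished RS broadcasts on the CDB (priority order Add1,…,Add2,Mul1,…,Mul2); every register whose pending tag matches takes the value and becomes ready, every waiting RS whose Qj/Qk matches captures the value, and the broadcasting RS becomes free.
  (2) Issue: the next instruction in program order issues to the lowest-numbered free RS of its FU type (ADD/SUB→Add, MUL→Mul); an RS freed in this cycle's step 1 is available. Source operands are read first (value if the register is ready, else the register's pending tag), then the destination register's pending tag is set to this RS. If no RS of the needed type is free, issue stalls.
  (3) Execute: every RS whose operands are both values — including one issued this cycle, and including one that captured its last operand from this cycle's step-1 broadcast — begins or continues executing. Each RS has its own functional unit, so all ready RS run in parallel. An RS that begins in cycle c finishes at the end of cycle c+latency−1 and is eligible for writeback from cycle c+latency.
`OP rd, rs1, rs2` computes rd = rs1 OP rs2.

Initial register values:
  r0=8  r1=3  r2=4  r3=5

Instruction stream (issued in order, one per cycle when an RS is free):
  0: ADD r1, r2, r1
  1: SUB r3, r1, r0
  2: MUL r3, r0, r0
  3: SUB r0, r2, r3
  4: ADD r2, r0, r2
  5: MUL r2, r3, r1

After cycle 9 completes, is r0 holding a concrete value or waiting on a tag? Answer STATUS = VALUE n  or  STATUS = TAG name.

STATUS = VALUE -60

  c1: issue ADD r1<-Add1  regs: r0:8,r1:Add1,r2:4,r3:5
  c2: issue SUB r3<-Add2  regs: r0:8,r1:Add1,r2:4,r3:Add2
  c3: CDB Add1=7; issue MUL r3<-Mul1  regs: r0:8,r1:7,r2:4,r3:Mul1
  c4: issue SUB r0<-Add1  regs: r0:Add1,r1:7,r2:4,r3:Mul1
  c5: CDB Add2=-1; issue ADD r2<-Add2  regs: r0:Add1,r1:7,r2:Add2,r3:Mul1
  c6: issue MUL r2<-Mul2  regs: r0:Add1,r1:7,r2:Mul2,r3:Mul1
  c7: CDB Mul1=64  regs: r0:Add1,r1:7,r2:Mul2,r3:64
  c8: -  regs: r0:Add1,r1:7,r2:Mul2,r3:64
  c9: CDB Add1=-60  regs: r0:-60,r1:7,r2:Mul2,r3:64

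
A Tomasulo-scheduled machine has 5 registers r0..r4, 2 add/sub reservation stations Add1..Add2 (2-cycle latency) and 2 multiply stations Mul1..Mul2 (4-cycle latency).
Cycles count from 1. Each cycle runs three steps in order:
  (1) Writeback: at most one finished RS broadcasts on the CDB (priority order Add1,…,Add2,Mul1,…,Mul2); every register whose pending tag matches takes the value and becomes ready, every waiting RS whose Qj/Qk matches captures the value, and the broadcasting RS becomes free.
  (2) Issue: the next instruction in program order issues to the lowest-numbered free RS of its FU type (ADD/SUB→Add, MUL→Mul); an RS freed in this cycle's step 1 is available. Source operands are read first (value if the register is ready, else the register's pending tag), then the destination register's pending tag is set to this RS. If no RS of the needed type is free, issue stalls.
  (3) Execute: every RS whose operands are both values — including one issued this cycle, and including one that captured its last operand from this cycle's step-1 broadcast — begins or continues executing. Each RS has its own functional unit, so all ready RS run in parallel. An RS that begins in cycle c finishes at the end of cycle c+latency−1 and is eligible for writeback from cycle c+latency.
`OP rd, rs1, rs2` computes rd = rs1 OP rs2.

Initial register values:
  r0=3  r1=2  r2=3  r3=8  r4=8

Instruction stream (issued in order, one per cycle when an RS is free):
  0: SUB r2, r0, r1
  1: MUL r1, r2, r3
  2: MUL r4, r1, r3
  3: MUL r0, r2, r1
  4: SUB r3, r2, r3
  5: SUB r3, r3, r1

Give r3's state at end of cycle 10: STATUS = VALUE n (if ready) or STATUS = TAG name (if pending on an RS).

c1: issue SUB r2<-Add1 | r0:3,r1:2,r2:Add1,r3:8,r4:8
c2: issue MUL r1<-Mul1 | r0:3,r1:Mul1,r2:Add1,r3:8,r4:8
c3: CDB Add1=1; issue MUL r4<-Mul2 | r0:3,r1:Mul1,r2:1,r3:8,r4:Mul2
c4: stall | r0:3,r1:Mul1,r2:1,r3:8,r4:Mul2
c5: stall | r0:3,r1:Mul1,r2:1,r3:8,r4:Mul2
c6: stall | r0:3,r1:Mul1,r2:1,r3:8,r4:Mul2
c7: CDB Mul1=8; issue MUL r0<-Mul1 | r0:Mul1,r1:8,r2:1,r3:8,r4:Mul2
c8: issue SUB r3<-Add1 | r0:Mul1,r1:8,r2:1,r3:Add1,r4:Mul2
c9: issue SUB r3<-Add2 | r0:Mul1,r1:8,r2:1,r3:Add2,r4:Mul2
c10: CDB Add1=-7 | r0:Mul1,r1:8,r2:1,r3:Add2,r4:Mul2

STATUS = TAG Add2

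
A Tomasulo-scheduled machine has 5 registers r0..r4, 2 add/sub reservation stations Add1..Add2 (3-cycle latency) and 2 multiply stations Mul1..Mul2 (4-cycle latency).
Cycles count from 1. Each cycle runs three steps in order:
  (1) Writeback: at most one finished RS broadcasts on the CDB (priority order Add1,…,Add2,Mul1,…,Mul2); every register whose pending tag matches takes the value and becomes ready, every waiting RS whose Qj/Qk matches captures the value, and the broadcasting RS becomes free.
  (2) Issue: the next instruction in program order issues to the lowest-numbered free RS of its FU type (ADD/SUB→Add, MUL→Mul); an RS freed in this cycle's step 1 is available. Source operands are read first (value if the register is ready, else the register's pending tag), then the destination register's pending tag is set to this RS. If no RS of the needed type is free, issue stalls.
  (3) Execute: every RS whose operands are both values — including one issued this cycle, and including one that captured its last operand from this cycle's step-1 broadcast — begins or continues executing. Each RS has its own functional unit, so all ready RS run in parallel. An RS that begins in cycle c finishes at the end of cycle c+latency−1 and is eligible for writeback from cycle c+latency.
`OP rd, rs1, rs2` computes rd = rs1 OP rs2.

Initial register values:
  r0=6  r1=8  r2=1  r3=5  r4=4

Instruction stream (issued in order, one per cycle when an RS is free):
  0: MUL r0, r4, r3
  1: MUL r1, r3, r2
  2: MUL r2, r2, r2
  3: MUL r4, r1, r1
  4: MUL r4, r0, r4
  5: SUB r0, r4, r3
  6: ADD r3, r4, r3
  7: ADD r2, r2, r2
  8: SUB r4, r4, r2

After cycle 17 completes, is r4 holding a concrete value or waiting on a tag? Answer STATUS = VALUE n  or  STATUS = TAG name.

STATUS = VALUE 500

c1: issue MUL r0<-Mul1 | r0:Mul1,r1:8,r2:1,r3:5,r4:4
c2: issue MUL r1<-Mul2 | r0:Mul1,r1:Mul2,r2:1,r3:5,r4:4
c3: stall | r0:Mul1,r1:Mul2,r2:1,r3:5,r4:4
c4: stall | r0:Mul1,r1:Mul2,r2:1,r3:5,r4:4
c5: CDB Mul1=20; issue MUL r2<-Mul1 | r0:20,r1:Mul2,r2:Mul1,r3:5,r4:4
c6: CDB Mul2=5; issue MUL r4<-Mul2 | r0:20,r1:5,r2:Mul1,r3:5,r4:Mul2
c7: stall | r0:20,r1:5,r2:Mul1,r3:5,r4:Mul2
c8: stall | r0:20,r1:5,r2:Mul1,r3:5,r4:Mul2
c9: CDB Mul1=1; issue MUL r4<-Mul1 | r0:20,r1:5,r2:1,r3:5,r4:Mul1
c10: CDB Mul2=25; issue SUB r0<-Add1 | r0:Add1,r1:5,r2:1,r3:5,r4:Mul1
c11: issue ADD r3<-Add2 | r0:Add1,r1:5,r2:1,r3:Add2,r4:Mul1
c12: stall | r0:Add1,r1:5,r2:1,r3:Add2,r4:Mul1
c13: stall | r0:Add1,r1:5,r2:1,r3:Add2,r4:Mul1
c14: CDB Mul1=500; stall | r0:Add1,r1:5,r2:1,r3:Add2,r4:500
c15: stall | r0:Add1,r1:5,r2:1,r3:Add2,r4:500
c16: stall | r0:Add1,r1:5,r2:1,r3:Add2,r4:500
c17: CDB Add1=495; issue ADD r2<-Add1 | r0:495,r1:5,r2:Add1,r3:Add2,r4:500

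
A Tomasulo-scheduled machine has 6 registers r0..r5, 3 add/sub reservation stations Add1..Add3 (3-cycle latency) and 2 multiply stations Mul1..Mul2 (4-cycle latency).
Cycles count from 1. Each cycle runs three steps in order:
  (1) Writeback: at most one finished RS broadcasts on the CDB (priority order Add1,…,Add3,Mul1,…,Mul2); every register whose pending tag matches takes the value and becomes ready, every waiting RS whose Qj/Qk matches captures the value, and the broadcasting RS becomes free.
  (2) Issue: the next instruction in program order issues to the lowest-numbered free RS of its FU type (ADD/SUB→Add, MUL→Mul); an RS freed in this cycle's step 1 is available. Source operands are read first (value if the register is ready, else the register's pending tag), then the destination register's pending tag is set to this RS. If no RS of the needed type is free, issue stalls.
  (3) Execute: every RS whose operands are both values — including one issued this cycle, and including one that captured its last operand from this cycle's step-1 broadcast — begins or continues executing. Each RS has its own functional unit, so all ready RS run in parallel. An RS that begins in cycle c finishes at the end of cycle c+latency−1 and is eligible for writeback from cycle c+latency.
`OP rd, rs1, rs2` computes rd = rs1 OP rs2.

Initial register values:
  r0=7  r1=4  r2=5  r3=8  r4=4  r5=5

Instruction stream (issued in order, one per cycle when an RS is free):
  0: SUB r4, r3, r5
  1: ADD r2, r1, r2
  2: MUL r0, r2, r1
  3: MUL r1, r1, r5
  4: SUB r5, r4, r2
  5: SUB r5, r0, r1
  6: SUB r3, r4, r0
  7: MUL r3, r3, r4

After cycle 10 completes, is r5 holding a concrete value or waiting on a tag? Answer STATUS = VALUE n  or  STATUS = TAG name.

cycle 1: issue SUB r4<-Add1 // r0:7,r1:4,r2:5,r3:8,r4:Add1,r5:5
cycle 2: issue ADD r2<-Add2 // r0:7,r1:4,r2:Add2,r3:8,r4:Add1,r5:5
cycle 3: issue MUL r0<-Mul1 // r0:Mul1,r1:4,r2:Add2,r3:8,r4:Add1,r5:5
cycle 4: CDB Add1=3; issue MUL r1<-Mul2 // r0:Mul1,r1:Mul2,r2:Add2,r3:8,r4:3,r5:5
cycle 5: CDB Add2=9; issue SUB r5<-Add1 // r0:Mul1,r1:Mul2,r2:9,r3:8,r4:3,r5:Add1
cycle 6: issue SUB r5<-Add2 // r0:Mul1,r1:Mul2,r2:9,r3:8,r4:3,r5:Add2
cycle 7: issue SUB r3<-Add3 // r0:Mul1,r1:Mul2,r2:9,r3:Add3,r4:3,r5:Add2
cycle 8: CDB Add1=-6; stall // r0:Mul1,r1:Mul2,r2:9,r3:Add3,r4:3,r5:Add2
cycle 9: CDB Mul1=36; issue MUL r3<-Mul1 // r0:36,r1:Mul2,r2:9,r3:Mul1,r4:3,r5:Add2
cycle 10: CDB Mul2=20 // r0:36,r1:20,r2:9,r3:Mul1,r4:3,r5:Add2

STATUS = TAG Add2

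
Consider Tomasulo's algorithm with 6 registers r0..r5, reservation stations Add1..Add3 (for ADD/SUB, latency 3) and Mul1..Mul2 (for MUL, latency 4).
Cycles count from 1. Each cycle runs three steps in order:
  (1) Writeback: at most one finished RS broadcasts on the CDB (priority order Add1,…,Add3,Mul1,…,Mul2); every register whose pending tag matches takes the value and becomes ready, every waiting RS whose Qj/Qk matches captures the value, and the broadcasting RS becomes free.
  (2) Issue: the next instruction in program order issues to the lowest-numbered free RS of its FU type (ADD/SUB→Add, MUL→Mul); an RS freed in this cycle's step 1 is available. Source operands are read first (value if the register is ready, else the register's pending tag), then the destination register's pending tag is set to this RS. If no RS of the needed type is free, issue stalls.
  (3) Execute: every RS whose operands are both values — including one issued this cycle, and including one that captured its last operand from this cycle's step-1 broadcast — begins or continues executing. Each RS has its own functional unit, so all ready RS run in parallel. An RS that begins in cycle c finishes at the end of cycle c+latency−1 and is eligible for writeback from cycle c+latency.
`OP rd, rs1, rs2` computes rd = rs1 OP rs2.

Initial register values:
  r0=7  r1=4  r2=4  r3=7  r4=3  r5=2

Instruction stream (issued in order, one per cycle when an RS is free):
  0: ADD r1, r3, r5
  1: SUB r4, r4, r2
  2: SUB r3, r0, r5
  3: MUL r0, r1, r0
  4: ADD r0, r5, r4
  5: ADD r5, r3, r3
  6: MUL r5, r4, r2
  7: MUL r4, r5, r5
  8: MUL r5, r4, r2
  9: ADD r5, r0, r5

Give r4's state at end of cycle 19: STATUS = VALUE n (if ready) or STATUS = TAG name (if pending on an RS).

STATUS = VALUE 16

cycle 1: issue ADD r1<-Add1 // r0:7,r1:Add1,r2:4,r3:7,r4:3,r5:2
cycle 2: issue SUB r4<-Add2 // r0:7,r1:Add1,r2:4,r3:7,r4:Add2,r5:2
cycle 3: issue SUB r3<-Add3 // r0:7,r1:Add1,r2:4,r3:Add3,r4:Add2,r5:2
cycle 4: CDB Add1=9; issue MUL r0<-Mul1 // r0:Mul1,r1:9,r2:4,r3:Add3,r4:Add2,r5:2
cycle 5: CDB Add2=-1; issue ADD r0<-Add1 // r0:Add1,r1:9,r2:4,r3:Add3,r4:-1,r5:2
cycle 6: CDB Add3=5; issue ADD r5<-Add2 // r0:Add1,r1:9,r2:4,r3:5,r4:-1,r5:Add2
cycle 7: issue MUL r5<-Mul2 // r0:Add1,r1:9,r2:4,r3:5,r4:-1,r5:Mul2
cycle 8: CDB Add1=1; stall // r0:1,r1:9,r2:4,r3:5,r4:-1,r5:Mul2
cycle 9: CDB Add2=10; stall // r0:1,r1:9,r2:4,r3:5,r4:-1,r5:Mul2
cycle 10: CDB Mul1=63; issue MUL r4<-Mul1 // r0:1,r1:9,r2:4,r3:5,r4:Mul1,r5:Mul2
cycle 11: CDB Mul2=-4; issue MUL r5<-Mul2 // r0:1,r1:9,r2:4,r3:5,r4:Mul1,r5:Mul2
cycle 12: issue ADD r5<-Add1 // r0:1,r1:9,r2:4,r3:5,r4:Mul1,r5:Add1
cycle 13: - // r0:1,r1:9,r2:4,r3:5,r4:Mul1,r5:Add1
cycle 14: - // r0:1,r1:9,r2:4,r3:5,r4:Mul1,r5:Add1
cycle 15: CDB Mul1=16 // r0:1,r1:9,r2:4,r3:5,r4:16,r5:Add1
cycle 16: - // r0:1,r1:9,r2:4,r3:5,r4:16,r5:Add1
cycle 17: - // r0:1,r1:9,r2:4,r3:5,r4:16,r5:Add1
cycle 18: - // r0:1,r1:9,r2:4,r3:5,r4:16,r5:Add1
cycle 19: CDB Mul2=64 // r0:1,r1:9,r2:4,r3:5,r4:16,r5:Add1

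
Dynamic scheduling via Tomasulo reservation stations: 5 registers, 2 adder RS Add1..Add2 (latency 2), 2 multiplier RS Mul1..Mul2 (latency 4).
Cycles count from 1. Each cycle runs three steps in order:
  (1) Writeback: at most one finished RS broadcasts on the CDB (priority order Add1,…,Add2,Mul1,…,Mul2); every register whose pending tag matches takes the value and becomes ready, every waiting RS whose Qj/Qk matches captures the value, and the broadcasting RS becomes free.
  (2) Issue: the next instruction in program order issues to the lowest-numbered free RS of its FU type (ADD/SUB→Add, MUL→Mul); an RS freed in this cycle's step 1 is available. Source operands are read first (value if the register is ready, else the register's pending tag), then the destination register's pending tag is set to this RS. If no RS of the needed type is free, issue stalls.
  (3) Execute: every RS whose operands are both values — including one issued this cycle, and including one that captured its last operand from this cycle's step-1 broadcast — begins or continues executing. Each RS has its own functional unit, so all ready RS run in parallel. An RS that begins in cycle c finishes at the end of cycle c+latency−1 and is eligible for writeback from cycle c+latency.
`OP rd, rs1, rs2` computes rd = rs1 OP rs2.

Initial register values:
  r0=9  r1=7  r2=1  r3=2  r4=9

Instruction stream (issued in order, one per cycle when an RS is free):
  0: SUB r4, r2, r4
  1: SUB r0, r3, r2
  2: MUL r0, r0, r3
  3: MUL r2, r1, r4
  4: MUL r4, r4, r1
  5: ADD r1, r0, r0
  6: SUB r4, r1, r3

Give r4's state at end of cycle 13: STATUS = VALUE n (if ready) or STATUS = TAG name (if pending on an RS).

STATUS = VALUE 2

cycle 1: issue SUB r4<-Add1 // r0:9,r1:7,r2:1,r3:2,r4:Add1
cycle 2: issue SUB r0<-Add2 // r0:Add2,r1:7,r2:1,r3:2,r4:Add1
cycle 3: CDB Add1=-8; issue MUL r0<-Mul1 // r0:Mul1,r1:7,r2:1,r3:2,r4:-8
cycle 4: CDB Add2=1; issue MUL r2<-Mul2 // r0:Mul1,r1:7,r2:Mul2,r3:2,r4:-8
cycle 5: stall // r0:Mul1,r1:7,r2:Mul2,r3:2,r4:-8
cycle 6: stall // r0:Mul1,r1:7,r2:Mul2,r3:2,r4:-8
cycle 7: stall // r0:Mul1,r1:7,r2:Mul2,r3:2,r4:-8
cycle 8: CDB Mul1=2; issue MUL r4<-Mul1 // r0:2,r1:7,r2:Mul2,r3:2,r4:Mul1
cycle 9: CDB Mul2=-56; issue ADD r1<-Add1 // r0:2,r1:Add1,r2:-56,r3:2,r4:Mul1
cycle 10: issue SUB r4<-Add2 // r0:2,r1:Add1,r2:-56,r3:2,r4:Add2
cycle 11: CDB Add1=4 // r0:2,r1:4,r2:-56,r3:2,r4:Add2
cycle 12: CDB Mul1=-56 // r0:2,r1:4,r2:-56,r3:2,r4:Add2
cycle 13: CDB Add2=2 // r0:2,r1:4,r2:-56,r3:2,r4:2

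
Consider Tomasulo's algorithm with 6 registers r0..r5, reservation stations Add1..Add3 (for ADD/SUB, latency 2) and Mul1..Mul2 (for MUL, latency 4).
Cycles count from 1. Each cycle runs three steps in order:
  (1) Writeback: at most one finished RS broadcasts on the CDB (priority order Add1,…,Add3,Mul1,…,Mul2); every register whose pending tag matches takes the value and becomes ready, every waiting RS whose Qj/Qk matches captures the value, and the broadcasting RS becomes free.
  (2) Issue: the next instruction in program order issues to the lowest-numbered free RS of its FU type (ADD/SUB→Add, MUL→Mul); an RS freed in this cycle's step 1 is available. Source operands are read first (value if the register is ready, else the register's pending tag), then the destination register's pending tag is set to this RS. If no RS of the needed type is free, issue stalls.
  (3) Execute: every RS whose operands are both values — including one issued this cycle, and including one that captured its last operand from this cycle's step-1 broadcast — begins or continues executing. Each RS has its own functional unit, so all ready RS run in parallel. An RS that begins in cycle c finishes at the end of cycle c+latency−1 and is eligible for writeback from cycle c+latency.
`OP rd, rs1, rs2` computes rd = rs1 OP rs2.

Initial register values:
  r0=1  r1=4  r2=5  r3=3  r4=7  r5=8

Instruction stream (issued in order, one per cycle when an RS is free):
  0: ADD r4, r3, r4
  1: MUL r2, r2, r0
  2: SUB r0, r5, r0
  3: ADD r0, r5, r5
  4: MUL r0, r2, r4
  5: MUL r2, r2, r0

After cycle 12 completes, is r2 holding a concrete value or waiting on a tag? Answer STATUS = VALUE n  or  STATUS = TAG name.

STATUS = TAG Mul1

cycle 1: issue ADD r4<-Add1 // r0:1,r1:4,r2:5,r3:3,r4:Add1,r5:8
cycle 2: issue MUL r2<-Mul1 // r0:1,r1:4,r2:Mul1,r3:3,r4:Add1,r5:8
cycle 3: CDB Add1=10; issue SUB r0<-Add1 // r0:Add1,r1:4,r2:Mul1,r3:3,r4:10,r5:8
cycle 4: issue ADD r0<-Add2 // r0:Add2,r1:4,r2:Mul1,r3:3,r4:10,r5:8
cycle 5: CDB Add1=7; issue MUL r0<-Mul2 // r0:Mul2,r1:4,r2:Mul1,r3:3,r4:10,r5:8
cycle 6: CDB Add2=16; stall // r0:Mul2,r1:4,r2:Mul1,r3:3,r4:10,r5:8
cycle 7: CDB Mul1=5; issue MUL r2<-Mul1 // r0:Mul2,r1:4,r2:Mul1,r3:3,r4:10,r5:8
cycle 8: - // r0:Mul2,r1:4,r2:Mul1,r3:3,r4:10,r5:8
cycle 9: - // r0:Mul2,r1:4,r2:Mul1,r3:3,r4:10,r5:8
cycle 10: - // r0:Mul2,r1:4,r2:Mul1,r3:3,r4:10,r5:8
cycle 11: CDB Mul2=50 // r0:50,r1:4,r2:Mul1,r3:3,r4:10,r5:8
cycle 12: - // r0:50,r1:4,r2:Mul1,r3:3,r4:10,r5:8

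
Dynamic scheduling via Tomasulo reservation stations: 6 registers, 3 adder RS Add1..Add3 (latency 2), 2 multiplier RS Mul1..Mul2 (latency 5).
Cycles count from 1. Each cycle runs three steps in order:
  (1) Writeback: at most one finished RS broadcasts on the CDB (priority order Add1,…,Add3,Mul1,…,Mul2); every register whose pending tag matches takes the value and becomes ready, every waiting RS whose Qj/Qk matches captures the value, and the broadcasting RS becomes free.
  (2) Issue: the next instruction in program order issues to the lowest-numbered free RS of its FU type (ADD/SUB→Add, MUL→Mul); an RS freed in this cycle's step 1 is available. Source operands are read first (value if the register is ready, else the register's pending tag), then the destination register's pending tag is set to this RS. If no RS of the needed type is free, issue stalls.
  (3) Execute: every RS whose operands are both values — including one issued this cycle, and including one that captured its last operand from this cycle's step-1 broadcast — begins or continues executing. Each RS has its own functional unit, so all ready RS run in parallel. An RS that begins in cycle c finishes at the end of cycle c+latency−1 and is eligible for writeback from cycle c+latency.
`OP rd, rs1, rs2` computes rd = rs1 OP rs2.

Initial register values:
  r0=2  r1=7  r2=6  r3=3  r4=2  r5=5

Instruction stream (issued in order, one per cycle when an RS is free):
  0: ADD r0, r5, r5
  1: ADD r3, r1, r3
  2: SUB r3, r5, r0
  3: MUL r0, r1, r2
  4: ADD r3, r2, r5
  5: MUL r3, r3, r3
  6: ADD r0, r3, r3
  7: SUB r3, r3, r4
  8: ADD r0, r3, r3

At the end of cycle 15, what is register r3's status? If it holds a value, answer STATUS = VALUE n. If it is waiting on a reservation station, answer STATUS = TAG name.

STATUS = VALUE 119

  c1: issue ADD r0<-Add1  regs: r0:Add1,r1:7,r2:6,r3:3,r4:2,r5:5
  c2: issue ADD r3<-Add2  regs: r0:Add1,r1:7,r2:6,r3:Add2,r4:2,r5:5
  c3: CDB Add1=10; issue SUB r3<-Add1  regs: r0:10,r1:7,r2:6,r3:Add1,r4:2,r5:5
  c4: CDB Add2=10; issue MUL r0<-Mul1  regs: r0:Mul1,r1:7,r2:6,r3:Add1,r4:2,r5:5
  c5: CDB Add1=-5; issue ADD r3<-Add1  regs: r0:Mul1,r1:7,r2:6,r3:Add1,r4:2,r5:5
  c6: issue MUL r3<-Mul2  regs: r0:Mul1,r1:7,r2:6,r3:Mul2,r4:2,r5:5
  c7: CDB Add1=11; issue ADD r0<-Add1  regs: r0:Add1,r1:7,r2:6,r3:Mul2,r4:2,r5:5
  c8: issue SUB r3<-Add2  regs: r0:Add1,r1:7,r2:6,r3:Add2,r4:2,r5:5
  c9: CDB Mul1=42; issue ADD r0<-Add3  regs: r0:Add3,r1:7,r2:6,r3:Add2,r4:2,r5:5
  c10: -  regs: r0:Add3,r1:7,r2:6,r3:Add2,r4:2,r5:5
  c11: -  regs: r0:Add3,r1:7,r2:6,r3:Add2,r4:2,r5:5
  c12: CDB Mul2=121  regs: r0:Add3,r1:7,r2:6,r3:Add2,r4:2,r5:5
  c13: -  regs: r0:Add3,r1:7,r2:6,r3:Add2,r4:2,r5:5
  c14: CDB Add1=242  regs: r0:Add3,r1:7,r2:6,r3:Add2,r4:2,r5:5
  c15: CDB Add2=119  regs: r0:Add3,r1:7,r2:6,r3:119,r4:2,r5:5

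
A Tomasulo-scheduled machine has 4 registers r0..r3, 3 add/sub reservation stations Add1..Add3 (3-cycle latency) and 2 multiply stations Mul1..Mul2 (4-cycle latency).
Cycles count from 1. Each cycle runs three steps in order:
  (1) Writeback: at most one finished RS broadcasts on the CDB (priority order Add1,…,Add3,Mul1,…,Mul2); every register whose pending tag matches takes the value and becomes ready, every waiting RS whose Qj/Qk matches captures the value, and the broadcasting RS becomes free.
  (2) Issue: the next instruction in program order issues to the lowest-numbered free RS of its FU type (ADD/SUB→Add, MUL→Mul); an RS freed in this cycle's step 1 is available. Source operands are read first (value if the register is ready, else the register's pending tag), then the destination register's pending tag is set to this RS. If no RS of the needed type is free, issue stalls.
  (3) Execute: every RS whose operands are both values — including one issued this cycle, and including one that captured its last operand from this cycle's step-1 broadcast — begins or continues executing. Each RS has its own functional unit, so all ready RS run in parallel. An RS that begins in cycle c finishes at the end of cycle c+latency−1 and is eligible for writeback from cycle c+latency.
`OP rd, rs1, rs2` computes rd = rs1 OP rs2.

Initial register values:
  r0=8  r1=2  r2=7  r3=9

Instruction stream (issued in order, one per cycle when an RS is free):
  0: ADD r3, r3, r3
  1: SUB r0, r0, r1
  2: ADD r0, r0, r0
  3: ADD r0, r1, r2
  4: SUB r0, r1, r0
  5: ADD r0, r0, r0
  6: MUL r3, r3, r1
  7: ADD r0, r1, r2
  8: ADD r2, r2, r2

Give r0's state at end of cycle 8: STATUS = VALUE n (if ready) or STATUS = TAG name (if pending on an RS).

cycle 1: issue ADD r3<-Add1 // r0:8,r1:2,r2:7,r3:Add1
cycle 2: issue SUB r0<-Add2 // r0:Add2,r1:2,r2:7,r3:Add1
cycle 3: issue ADD r0<-Add3 // r0:Add3,r1:2,r2:7,r3:Add1
cycle 4: CDB Add1=18; issue ADD r0<-Add1 // r0:Add1,r1:2,r2:7,r3:18
cycle 5: CDB Add2=6; issue SUB r0<-Add2 // r0:Add2,r1:2,r2:7,r3:18
cycle 6: stall // r0:Add2,r1:2,r2:7,r3:18
cycle 7: CDB Add1=9; issue ADD r0<-Add1 // r0:Add1,r1:2,r2:7,r3:18
cycle 8: CDB Add3=12; issue MUL r3<-Mul1 // r0:Add1,r1:2,r2:7,r3:Mul1

STATUS = TAG Add1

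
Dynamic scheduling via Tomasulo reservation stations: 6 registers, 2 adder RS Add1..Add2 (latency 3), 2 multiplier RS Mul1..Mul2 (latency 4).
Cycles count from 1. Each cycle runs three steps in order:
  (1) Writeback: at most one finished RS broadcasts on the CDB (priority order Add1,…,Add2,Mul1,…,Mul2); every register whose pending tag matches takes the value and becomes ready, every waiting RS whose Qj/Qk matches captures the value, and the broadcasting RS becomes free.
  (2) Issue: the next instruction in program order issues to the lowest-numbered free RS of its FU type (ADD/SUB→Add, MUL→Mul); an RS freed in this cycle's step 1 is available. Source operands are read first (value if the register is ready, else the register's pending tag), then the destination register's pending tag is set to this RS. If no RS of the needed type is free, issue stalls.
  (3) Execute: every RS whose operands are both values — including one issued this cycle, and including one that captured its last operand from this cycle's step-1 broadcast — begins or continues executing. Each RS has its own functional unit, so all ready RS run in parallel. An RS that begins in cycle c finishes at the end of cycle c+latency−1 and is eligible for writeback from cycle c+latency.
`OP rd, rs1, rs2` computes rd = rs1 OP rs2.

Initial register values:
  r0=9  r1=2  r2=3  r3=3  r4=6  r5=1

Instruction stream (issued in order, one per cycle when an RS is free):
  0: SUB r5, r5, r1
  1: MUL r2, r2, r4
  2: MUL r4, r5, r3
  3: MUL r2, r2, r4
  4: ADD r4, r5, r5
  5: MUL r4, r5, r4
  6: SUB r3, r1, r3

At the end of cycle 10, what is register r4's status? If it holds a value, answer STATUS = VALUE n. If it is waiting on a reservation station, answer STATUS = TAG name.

STATUS = TAG Mul2

c1: issue SUB r5<-Add1 | r0:9,r1:2,r2:3,r3:3,r4:6,r5:Add1
c2: issue MUL r2<-Mul1 | r0:9,r1:2,r2:Mul1,r3:3,r4:6,r5:Add1
c3: issue MUL r4<-Mul2 | r0:9,r1:2,r2:Mul1,r3:3,r4:Mul2,r5:Add1
c4: CDB Add1=-1; stall | r0:9,r1:2,r2:Mul1,r3:3,r4:Mul2,r5:-1
c5: stall | r0:9,r1:2,r2:Mul1,r3:3,r4:Mul2,r5:-1
c6: CDB Mul1=18; issue MUL r2<-Mul1 | r0:9,r1:2,r2:Mul1,r3:3,r4:Mul2,r5:-1
c7: issue ADD r4<-Add1 | r0:9,r1:2,r2:Mul1,r3:3,r4:Add1,r5:-1
c8: CDB Mul2=-3; issue MUL r4<-Mul2 | r0:9,r1:2,r2:Mul1,r3:3,r4:Mul2,r5:-1
c9: issue SUB r3<-Add2 | r0:9,r1:2,r2:Mul1,r3:Add2,r4:Mul2,r5:-1
c10: CDB Add1=-2 | r0:9,r1:2,r2:Mul1,r3:Add2,r4:Mul2,r5:-1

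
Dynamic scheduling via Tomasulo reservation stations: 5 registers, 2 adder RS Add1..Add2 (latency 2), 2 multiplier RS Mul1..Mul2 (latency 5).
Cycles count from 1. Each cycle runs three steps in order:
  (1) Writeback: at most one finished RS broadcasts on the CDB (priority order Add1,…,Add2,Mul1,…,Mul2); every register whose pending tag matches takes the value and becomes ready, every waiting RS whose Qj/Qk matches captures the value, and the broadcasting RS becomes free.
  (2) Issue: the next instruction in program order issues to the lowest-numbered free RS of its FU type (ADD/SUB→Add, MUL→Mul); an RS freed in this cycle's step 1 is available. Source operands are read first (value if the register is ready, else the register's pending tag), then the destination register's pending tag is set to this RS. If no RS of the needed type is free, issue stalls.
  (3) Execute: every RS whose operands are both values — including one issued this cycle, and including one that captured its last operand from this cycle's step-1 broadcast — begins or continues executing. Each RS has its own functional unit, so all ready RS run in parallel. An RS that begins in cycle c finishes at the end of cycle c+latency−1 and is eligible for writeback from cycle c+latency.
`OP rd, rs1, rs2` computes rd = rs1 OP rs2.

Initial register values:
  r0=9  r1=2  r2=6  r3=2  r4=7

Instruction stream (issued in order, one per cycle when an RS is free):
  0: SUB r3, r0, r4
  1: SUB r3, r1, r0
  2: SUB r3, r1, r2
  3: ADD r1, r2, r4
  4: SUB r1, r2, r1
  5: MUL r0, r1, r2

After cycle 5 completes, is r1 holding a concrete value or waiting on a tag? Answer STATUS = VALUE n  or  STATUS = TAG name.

STATUS = TAG Add1

c1: issue SUB r3<-Add1 | r0:9,r1:2,r2:6,r3:Add1,r4:7
c2: issue SUB r3<-Add2 | r0:9,r1:2,r2:6,r3:Add2,r4:7
c3: CDB Add1=2; issue SUB r3<-Add1 | r0:9,r1:2,r2:6,r3:Add1,r4:7
c4: CDB Add2=-7; issue ADD r1<-Add2 | r0:9,r1:Add2,r2:6,r3:Add1,r4:7
c5: CDB Add1=-4; issue SUB r1<-Add1 | r0:9,r1:Add1,r2:6,r3:-4,r4:7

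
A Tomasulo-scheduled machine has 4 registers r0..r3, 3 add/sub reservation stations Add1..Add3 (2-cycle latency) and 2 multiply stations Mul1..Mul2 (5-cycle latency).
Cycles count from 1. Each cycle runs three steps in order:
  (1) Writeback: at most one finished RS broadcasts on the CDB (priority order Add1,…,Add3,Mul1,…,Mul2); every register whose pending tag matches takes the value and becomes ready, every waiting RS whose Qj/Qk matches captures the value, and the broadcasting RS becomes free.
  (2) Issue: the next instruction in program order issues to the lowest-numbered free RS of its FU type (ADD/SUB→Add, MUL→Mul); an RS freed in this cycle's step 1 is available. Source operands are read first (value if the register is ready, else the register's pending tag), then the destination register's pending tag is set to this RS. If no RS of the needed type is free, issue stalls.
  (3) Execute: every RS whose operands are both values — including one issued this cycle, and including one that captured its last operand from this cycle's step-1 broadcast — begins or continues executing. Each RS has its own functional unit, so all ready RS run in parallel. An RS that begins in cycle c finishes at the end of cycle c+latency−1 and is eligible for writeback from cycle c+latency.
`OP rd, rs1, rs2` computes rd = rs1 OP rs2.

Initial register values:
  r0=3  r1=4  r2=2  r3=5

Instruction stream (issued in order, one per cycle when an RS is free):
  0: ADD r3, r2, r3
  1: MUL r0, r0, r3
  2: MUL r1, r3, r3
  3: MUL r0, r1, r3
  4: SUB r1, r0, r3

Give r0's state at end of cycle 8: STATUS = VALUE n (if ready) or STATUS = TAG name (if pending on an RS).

  c1: issue ADD r3<-Add1  regs: r0:3,r1:4,r2:2,r3:Add1
  c2: issue MUL r0<-Mul1  regs: r0:Mul1,r1:4,r2:2,r3:Add1
  c3: CDB Add1=7; issue MUL r1<-Mul2  regs: r0:Mul1,r1:Mul2,r2:2,r3:7
  c4: stall  regs: r0:Mul1,r1:Mul2,r2:2,r3:7
  c5: stall  regs: r0:Mul1,r1:Mul2,r2:2,r3:7
  c6: stall  regs: r0:Mul1,r1:Mul2,r2:2,r3:7
  c7: stall  regs: r0:Mul1,r1:Mul2,r2:2,r3:7
  c8: CDB Mul1=21; issue MUL r0<-Mul1  regs: r0:Mul1,r1:Mul2,r2:2,r3:7

STATUS = TAG Mul1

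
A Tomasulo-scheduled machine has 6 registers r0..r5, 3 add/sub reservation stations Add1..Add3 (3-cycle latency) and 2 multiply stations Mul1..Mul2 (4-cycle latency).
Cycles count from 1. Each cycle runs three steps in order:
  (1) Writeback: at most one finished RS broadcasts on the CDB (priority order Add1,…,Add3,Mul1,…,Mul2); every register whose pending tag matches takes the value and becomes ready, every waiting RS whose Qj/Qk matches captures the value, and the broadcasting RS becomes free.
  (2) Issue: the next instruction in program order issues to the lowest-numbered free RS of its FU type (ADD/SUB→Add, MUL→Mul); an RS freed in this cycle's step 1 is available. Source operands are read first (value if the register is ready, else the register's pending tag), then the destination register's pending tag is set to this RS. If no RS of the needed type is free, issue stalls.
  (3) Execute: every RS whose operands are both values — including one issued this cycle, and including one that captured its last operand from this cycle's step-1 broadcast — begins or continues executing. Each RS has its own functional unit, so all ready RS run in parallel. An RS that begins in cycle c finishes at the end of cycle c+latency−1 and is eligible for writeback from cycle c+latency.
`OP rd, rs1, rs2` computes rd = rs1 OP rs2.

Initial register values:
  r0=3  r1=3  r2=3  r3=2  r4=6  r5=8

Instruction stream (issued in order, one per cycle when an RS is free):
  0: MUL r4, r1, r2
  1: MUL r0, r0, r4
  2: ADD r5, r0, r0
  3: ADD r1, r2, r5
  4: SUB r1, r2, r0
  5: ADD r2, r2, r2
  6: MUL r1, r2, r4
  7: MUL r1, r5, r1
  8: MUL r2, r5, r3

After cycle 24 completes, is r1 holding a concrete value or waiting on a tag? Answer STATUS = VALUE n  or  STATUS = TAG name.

STATUS = VALUE 2916

c1: issue MUL r4<-Mul1 | r0:3,r1:3,r2:3,r3:2,r4:Mul1,r5:8
c2: issue MUL r0<-Mul2 | r0:Mul2,r1:3,r2:3,r3:2,r4:Mul1,r5:8
c3: issue ADD r5<-Add1 | r0:Mul2,r1:3,r2:3,r3:2,r4:Mul1,r5:Add1
c4: issue ADD r1<-Add2 | r0:Mul2,r1:Add2,r2:3,r3:2,r4:Mul1,r5:Add1
c5: CDB Mul1=9; issue SUB r1<-Add3 | r0:Mul2,r1:Add3,r2:3,r3:2,r4:9,r5:Add1
c6: stall | r0:Mul2,r1:Add3,r2:3,r3:2,r4:9,r5:Add1
c7: stall | r0:Mul2,r1:Add3,r2:3,r3:2,r4:9,r5:Add1
c8: stall | r0:Mul2,r1:Add3,r2:3,r3:2,r4:9,r5:Add1
c9: CDB Mul2=27; stall | r0:27,r1:Add3,r2:3,r3:2,r4:9,r5:Add1
c10: stall | r0:27,r1:Add3,r2:3,r3:2,r4:9,r5:Add1
c11: stall | r0:27,r1:Add3,r2:3,r3:2,r4:9,r5:Add1
c12: CDB Add1=54; issue ADD r2<-Add1 | r0:27,r1:Add3,r2:Add1,r3:2,r4:9,r5:54
c13: CDB Add3=-24; issue MUL r1<-Mul1 | r0:27,r1:Mul1,r2:Add1,r3:2,r4:9,r5:54
c14: issue MUL r1<-Mul2 | r0:27,r1:Mul2,r2:Add1,r3:2,r4:9,r5:54
c15: CDB Add1=6; stall | r0:27,r1:Mul2,r2:6,r3:2,r4:9,r5:54
c16: CDB Add2=57; stall | r0:27,r1:Mul2,r2:6,r3:2,r4:9,r5:54
c17: stall | r0:27,r1:Mul2,r2:6,r3:2,r4:9,r5:54
c18: stall | r0:27,r1:Mul2,r2:6,r3:2,r4:9,r5:54
c19: CDB Mul1=54; issue MUL r2<-Mul1 | r0:27,r1:Mul2,r2:Mul1,r3:2,r4:9,r5:54
c20: - | r0:27,r1:Mul2,r2:Mul1,r3:2,r4:9,r5:54
c21: - | r0:27,r1:Mul2,r2:Mul1,r3:2,r4:9,r5:54
c22: - | r0:27,r1:Mul2,r2:Mul1,r3:2,r4:9,r5:54
c23: CDB Mul1=108 | r0:27,r1:Mul2,r2:108,r3:2,r4:9,r5:54
c24: CDB Mul2=2916 | r0:27,r1:2916,r2:108,r3:2,r4:9,r5:54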